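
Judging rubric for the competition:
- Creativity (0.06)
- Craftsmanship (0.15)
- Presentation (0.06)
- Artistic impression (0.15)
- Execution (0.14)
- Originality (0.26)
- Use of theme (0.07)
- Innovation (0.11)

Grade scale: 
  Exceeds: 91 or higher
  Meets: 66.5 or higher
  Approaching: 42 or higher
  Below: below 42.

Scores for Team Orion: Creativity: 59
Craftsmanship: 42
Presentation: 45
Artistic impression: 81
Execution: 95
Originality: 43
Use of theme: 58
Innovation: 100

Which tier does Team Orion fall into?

Approaching

Weighted total:
  Creativity 59 × 0.06 = 3.54
  Craftsmanship 42 × 0.15 = 6.3
  Presentation 45 × 0.06 = 2.7
  Artistic impression 81 × 0.15 = 12.15
  Execution 95 × 0.14 = 13.3
  Originality 43 × 0.26 = 11.18
  Use of theme 58 × 0.07 = 4.06
  Innovation 100 × 0.11 = 11
Sum = 64.23
64.23 is ≥ 42 and < 66.5 → Approaching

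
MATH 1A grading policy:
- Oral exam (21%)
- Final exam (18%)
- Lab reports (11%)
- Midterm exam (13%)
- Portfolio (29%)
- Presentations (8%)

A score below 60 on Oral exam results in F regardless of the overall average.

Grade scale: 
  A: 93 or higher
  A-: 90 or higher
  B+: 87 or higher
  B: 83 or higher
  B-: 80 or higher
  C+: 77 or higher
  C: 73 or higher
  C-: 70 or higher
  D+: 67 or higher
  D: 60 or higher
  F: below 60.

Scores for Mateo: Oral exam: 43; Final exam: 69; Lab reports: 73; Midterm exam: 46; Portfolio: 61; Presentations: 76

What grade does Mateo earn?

Oral exam score 43 < 60: minimum not met.
Weighted total:
  Oral exam 43 × 0.21 = 9.03
  Final exam 69 × 0.18 = 12.42
  Lab reports 73 × 0.11 = 8.03
  Midterm exam 46 × 0.13 = 5.98
  Portfolio 61 × 0.29 = 17.69
  Presentations 76 × 0.08 = 6.08
Sum = 59.23
Because the Oral exam minimum was not met, the result is F.

F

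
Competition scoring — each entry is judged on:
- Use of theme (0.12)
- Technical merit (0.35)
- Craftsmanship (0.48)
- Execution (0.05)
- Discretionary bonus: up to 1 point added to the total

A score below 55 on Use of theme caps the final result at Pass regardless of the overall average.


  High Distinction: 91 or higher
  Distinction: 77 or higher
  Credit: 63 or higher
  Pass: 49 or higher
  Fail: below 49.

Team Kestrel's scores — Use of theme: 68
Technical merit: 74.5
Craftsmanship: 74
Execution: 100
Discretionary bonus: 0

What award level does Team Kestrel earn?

Use of theme score 68 ≥ 55: minimum met.
Weighted total:
  Use of theme 68 × 0.12 = 8.16
  Technical merit 74.5 × 0.35 = 26.075
  Craftsmanship 74 × 0.48 = 35.52
  Execution 100 × 0.05 = 5
Sum = 74.755
Discretionary bonus: 74.755 + 0 = 74.755
74.755 is ≥ 63 and < 77 → Credit

Credit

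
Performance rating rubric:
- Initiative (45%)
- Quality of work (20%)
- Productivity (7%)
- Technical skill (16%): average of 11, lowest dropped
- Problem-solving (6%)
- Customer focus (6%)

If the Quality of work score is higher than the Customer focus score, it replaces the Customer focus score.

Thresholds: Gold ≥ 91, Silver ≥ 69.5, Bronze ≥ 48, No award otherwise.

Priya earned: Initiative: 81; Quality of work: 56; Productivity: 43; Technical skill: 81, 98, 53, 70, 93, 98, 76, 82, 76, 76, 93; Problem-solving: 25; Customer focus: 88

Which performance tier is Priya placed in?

Technical skill: drop 53 → average of remaining 10 = 843/10 = 84.3
Quality of work (56) ≤ Customer focus (88), so Customer focus stays at 88.
Weighted total:
  Initiative 81 × 0.45 = 36.45
  Quality of work 56 × 0.2 = 11.2
  Productivity 43 × 0.07 = 3.01
  Technical skill 84.3 × 0.16 = 13.488
  Problem-solving 25 × 0.06 = 1.5
  Customer focus 88 × 0.06 = 5.28
Sum = 70.928
70.928 is ≥ 69.5 and < 91 → Silver

Silver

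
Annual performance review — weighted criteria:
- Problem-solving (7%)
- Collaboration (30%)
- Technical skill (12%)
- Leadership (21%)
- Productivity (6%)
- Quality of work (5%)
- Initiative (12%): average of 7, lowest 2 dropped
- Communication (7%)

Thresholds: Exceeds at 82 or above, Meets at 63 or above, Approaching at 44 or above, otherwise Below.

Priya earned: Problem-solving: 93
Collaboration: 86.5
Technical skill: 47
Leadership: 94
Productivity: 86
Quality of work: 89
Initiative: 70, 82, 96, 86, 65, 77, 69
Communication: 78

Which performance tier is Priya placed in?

Initiative: drop 65, 69 → average of remaining 5 = 411/5 = 82.2
Weighted total:
  Problem-solving 93 × 0.07 = 6.51
  Collaboration 86.5 × 0.3 = 25.95
  Technical skill 47 × 0.12 = 5.64
  Leadership 94 × 0.21 = 19.74
  Productivity 86 × 0.06 = 5.16
  Quality of work 89 × 0.05 = 4.45
  Initiative 82.2 × 0.12 = 9.864
  Communication 78 × 0.07 = 5.46
Sum = 82.774
82.774 ≥ 82 → Exceeds

Exceeds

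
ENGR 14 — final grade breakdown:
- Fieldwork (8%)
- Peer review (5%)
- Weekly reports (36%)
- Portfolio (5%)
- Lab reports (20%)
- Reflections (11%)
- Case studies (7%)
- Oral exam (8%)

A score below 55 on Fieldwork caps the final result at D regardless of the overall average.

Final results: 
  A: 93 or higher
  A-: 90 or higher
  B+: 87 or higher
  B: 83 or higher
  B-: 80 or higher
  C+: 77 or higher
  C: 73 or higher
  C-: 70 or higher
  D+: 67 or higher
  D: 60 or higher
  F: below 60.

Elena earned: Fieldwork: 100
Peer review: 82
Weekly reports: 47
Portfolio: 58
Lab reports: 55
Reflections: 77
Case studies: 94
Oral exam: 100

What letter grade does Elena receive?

D

Fieldwork score 100 ≥ 55: minimum met.
Weighted total:
  Fieldwork 100 × 0.08 = 8
  Peer review 82 × 0.05 = 4.1
  Weekly reports 47 × 0.36 = 16.92
  Portfolio 58 × 0.05 = 2.9
  Lab reports 55 × 0.2 = 11
  Reflections 77 × 0.11 = 8.47
  Case studies 94 × 0.07 = 6.58
  Oral exam 100 × 0.08 = 8
Sum = 65.97
65.97 is ≥ 60 and < 67 → D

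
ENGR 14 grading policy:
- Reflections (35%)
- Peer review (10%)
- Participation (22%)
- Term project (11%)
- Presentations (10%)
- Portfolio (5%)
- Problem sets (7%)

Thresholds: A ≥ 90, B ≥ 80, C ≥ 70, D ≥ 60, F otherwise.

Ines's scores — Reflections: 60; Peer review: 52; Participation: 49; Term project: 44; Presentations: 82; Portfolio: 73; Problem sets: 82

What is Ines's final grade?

F

Weighted total:
  Reflections 60 × 0.35 = 21
  Peer review 52 × 0.1 = 5.2
  Participation 49 × 0.22 = 10.78
  Term project 44 × 0.11 = 4.84
  Presentations 82 × 0.1 = 8.2
  Portfolio 73 × 0.05 = 3.65
  Problem sets 82 × 0.07 = 5.74
Sum = 59.41
59.41 < 60 → F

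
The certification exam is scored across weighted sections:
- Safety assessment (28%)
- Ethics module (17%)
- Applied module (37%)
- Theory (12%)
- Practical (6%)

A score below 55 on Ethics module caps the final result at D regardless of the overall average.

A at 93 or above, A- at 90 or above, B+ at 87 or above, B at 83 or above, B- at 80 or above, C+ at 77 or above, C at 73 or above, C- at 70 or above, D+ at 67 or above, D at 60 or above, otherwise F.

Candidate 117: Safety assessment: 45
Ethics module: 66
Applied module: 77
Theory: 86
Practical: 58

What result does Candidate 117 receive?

Ethics module score 66 ≥ 55: minimum met.
Weighted total:
  Safety assessment 45 × 0.28 = 12.6
  Ethics module 66 × 0.17 = 11.22
  Applied module 77 × 0.37 = 28.49
  Theory 86 × 0.12 = 10.32
  Practical 58 × 0.06 = 3.48
Sum = 66.11
66.11 is ≥ 60 and < 67 → D

D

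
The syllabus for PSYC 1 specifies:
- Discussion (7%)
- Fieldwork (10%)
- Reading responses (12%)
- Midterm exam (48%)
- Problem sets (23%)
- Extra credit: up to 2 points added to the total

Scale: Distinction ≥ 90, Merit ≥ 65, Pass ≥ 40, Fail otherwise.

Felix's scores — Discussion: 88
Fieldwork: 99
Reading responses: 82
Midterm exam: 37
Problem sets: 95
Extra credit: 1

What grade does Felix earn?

Weighted total:
  Discussion 88 × 0.07 = 6.16
  Fieldwork 99 × 0.1 = 9.9
  Reading responses 82 × 0.12 = 9.84
  Midterm exam 37 × 0.48 = 17.76
  Problem sets 95 × 0.23 = 21.85
Sum = 65.51
Extra credit: 65.51 + 1 = 66.51
66.51 is ≥ 65 and < 90 → Merit

Merit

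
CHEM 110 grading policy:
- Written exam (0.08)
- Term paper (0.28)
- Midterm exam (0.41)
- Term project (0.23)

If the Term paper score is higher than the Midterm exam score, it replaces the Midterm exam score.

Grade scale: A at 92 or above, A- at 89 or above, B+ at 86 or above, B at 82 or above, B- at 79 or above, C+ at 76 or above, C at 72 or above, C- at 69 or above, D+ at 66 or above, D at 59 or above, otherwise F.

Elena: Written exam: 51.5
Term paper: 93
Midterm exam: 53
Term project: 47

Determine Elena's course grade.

B-

Term paper (93) > Midterm exam (53), so Midterm exam counts as 93.
Weighted total:
  Written exam 51.5 × 0.08 = 4.12
  Term paper 93 × 0.28 = 26.04
  Midterm exam 93 × 0.41 = 38.13
  Term project 47 × 0.23 = 10.81
Sum = 79.1
79.1 is ≥ 79 and < 82 → B-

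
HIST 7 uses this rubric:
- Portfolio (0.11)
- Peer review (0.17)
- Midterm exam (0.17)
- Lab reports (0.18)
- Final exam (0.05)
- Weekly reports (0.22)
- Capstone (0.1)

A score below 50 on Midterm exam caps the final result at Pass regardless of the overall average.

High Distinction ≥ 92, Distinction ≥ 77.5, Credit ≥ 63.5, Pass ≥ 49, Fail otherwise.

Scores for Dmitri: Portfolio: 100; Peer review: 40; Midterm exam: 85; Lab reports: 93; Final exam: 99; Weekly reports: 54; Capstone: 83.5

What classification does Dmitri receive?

Credit

Midterm exam score 85 ≥ 50: minimum met.
Weighted total:
  Portfolio 100 × 0.11 = 11
  Peer review 40 × 0.17 = 6.8
  Midterm exam 85 × 0.17 = 14.45
  Lab reports 93 × 0.18 = 16.74
  Final exam 99 × 0.05 = 4.95
  Weekly reports 54 × 0.22 = 11.88
  Capstone 83.5 × 0.1 = 8.35
Sum = 74.17
74.17 is ≥ 63.5 and < 77.5 → Credit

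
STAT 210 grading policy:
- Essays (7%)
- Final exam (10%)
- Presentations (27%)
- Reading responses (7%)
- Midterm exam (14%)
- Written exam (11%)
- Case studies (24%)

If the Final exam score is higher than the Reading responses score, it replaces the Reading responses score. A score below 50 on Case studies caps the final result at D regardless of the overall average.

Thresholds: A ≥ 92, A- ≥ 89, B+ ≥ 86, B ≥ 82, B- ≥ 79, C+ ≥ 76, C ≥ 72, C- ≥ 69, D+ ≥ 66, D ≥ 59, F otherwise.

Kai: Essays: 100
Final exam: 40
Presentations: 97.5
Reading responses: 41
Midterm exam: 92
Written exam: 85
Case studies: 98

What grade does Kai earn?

Final exam (40) ≤ Reading responses (41), so Reading responses stays at 41.
Case studies score 98 ≥ 50: minimum met.
Weighted total:
  Essays 100 × 0.07 = 7
  Final exam 40 × 0.1 = 4
  Presentations 97.5 × 0.27 = 26.325
  Reading responses 41 × 0.07 = 2.87
  Midterm exam 92 × 0.14 = 12.88
  Written exam 85 × 0.11 = 9.35
  Case studies 98 × 0.24 = 23.52
Sum = 85.945
85.945 is ≥ 82 and < 86 → B

B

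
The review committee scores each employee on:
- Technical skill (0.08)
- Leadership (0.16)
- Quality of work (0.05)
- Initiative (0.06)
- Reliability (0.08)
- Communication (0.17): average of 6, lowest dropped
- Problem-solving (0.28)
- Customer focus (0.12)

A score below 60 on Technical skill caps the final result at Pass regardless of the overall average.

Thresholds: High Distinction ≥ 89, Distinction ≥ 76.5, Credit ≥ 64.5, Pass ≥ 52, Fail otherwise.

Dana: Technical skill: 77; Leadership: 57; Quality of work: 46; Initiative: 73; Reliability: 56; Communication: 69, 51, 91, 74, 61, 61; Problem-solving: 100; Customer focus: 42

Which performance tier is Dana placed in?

Credit

Communication: drop 51 → average of remaining 5 = 356/5 = 71.2
Technical skill score 77 ≥ 60: minimum met.
Weighted total:
  Technical skill 77 × 0.08 = 6.16
  Leadership 57 × 0.16 = 9.12
  Quality of work 46 × 0.05 = 2.3
  Initiative 73 × 0.06 = 4.38
  Reliability 56 × 0.08 = 4.48
  Communication 71.2 × 0.17 = 12.104
  Problem-solving 100 × 0.28 = 28
  Customer focus 42 × 0.12 = 5.04
Sum = 71.584
71.584 is ≥ 64.5 and < 76.5 → Credit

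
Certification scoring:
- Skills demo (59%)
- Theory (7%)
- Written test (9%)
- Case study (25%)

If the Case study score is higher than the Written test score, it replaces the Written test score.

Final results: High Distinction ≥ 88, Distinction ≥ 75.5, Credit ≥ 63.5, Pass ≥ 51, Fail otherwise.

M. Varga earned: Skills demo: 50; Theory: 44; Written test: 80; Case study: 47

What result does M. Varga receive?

Pass

Case study (47) ≤ Written test (80), so Written test stays at 80.
Weighted total:
  Skills demo 50 × 0.59 = 29.5
  Theory 44 × 0.07 = 3.08
  Written test 80 × 0.09 = 7.2
  Case study 47 × 0.25 = 11.75
Sum = 51.53
51.53 is ≥ 51 and < 63.5 → Pass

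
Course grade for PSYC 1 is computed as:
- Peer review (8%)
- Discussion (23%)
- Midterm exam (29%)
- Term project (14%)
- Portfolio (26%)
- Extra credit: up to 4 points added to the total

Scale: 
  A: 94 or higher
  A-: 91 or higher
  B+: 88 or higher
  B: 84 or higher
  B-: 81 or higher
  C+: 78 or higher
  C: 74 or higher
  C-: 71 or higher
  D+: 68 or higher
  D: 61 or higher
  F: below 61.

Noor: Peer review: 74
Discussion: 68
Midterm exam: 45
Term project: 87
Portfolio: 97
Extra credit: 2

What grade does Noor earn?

Weighted total:
  Peer review 74 × 0.08 = 5.92
  Discussion 68 × 0.23 = 15.64
  Midterm exam 45 × 0.29 = 13.05
  Term project 87 × 0.14 = 12.18
  Portfolio 97 × 0.26 = 25.22
Sum = 72.01
Extra credit: 72.01 + 2 = 74.01
74.01 is ≥ 74 and < 78 → C

C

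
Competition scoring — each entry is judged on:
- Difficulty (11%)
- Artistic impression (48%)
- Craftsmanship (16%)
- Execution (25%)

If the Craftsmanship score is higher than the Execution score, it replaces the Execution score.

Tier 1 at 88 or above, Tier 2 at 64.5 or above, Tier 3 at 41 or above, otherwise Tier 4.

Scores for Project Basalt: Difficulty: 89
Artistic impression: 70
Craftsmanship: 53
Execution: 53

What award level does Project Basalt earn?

Craftsmanship (53) ≤ Execution (53), so Execution stays at 53.
Weighted total:
  Difficulty 89 × 0.11 = 9.79
  Artistic impression 70 × 0.48 = 33.6
  Craftsmanship 53 × 0.16 = 8.48
  Execution 53 × 0.25 = 13.25
Sum = 65.12
65.12 is ≥ 64.5 and < 88 → Tier 2

Tier 2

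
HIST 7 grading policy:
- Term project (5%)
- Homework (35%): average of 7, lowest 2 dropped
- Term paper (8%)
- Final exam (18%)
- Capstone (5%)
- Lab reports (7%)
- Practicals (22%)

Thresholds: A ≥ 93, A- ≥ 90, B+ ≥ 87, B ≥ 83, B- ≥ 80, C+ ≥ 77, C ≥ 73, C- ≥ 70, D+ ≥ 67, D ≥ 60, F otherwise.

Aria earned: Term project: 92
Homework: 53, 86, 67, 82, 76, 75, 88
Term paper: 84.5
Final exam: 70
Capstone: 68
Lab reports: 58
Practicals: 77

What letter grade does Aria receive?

Homework: drop 53, 67 → average of remaining 5 = 407/5 = 81.4
Weighted total:
  Term project 92 × 0.05 = 4.6
  Homework 81.4 × 0.35 = 28.49
  Term paper 84.5 × 0.08 = 6.76
  Final exam 70 × 0.18 = 12.6
  Capstone 68 × 0.05 = 3.4
  Lab reports 58 × 0.07 = 4.06
  Practicals 77 × 0.22 = 16.94
Sum = 76.85
76.85 is ≥ 73 and < 77 → C

C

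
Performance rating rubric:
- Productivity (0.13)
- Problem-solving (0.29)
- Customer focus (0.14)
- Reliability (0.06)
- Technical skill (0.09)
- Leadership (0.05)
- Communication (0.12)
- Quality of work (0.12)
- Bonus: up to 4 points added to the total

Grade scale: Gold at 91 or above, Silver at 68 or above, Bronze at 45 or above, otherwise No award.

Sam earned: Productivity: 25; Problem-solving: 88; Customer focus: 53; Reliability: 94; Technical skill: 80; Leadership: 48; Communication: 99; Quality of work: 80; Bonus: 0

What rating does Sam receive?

Weighted total:
  Productivity 25 × 0.13 = 3.25
  Problem-solving 88 × 0.29 = 25.52
  Customer focus 53 × 0.14 = 7.42
  Reliability 94 × 0.06 = 5.64
  Technical skill 80 × 0.09 = 7.2
  Leadership 48 × 0.05 = 2.4
  Communication 99 × 0.12 = 11.88
  Quality of work 80 × 0.12 = 9.6
Sum = 72.91
Bonus: 72.91 + 0 = 72.91
72.91 is ≥ 68 and < 91 → Silver

Silver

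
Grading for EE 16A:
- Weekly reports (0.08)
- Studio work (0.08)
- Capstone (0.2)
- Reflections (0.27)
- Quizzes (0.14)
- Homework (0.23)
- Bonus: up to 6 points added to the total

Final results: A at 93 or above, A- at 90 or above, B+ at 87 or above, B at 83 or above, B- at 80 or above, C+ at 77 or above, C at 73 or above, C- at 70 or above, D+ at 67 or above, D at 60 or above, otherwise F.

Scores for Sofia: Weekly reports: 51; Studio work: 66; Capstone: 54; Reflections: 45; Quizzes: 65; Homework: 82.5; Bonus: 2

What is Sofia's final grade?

Weighted total:
  Weekly reports 51 × 0.08 = 4.08
  Studio work 66 × 0.08 = 5.28
  Capstone 54 × 0.2 = 10.8
  Reflections 45 × 0.27 = 12.15
  Quizzes 65 × 0.14 = 9.1
  Homework 82.5 × 0.23 = 18.975
Sum = 60.385
Bonus: 60.385 + 2 = 62.385
62.385 is ≥ 60 and < 67 → D

D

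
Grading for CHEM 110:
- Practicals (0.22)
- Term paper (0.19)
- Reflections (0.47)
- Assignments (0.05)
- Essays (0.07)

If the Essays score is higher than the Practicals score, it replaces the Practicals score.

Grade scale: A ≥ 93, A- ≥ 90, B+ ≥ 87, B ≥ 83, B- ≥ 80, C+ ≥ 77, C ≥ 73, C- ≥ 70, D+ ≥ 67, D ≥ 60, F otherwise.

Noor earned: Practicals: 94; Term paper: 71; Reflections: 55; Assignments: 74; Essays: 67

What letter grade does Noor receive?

Essays (67) ≤ Practicals (94), so Practicals stays at 94.
Weighted total:
  Practicals 94 × 0.22 = 20.68
  Term paper 71 × 0.19 = 13.49
  Reflections 55 × 0.47 = 25.85
  Assignments 74 × 0.05 = 3.7
  Essays 67 × 0.07 = 4.69
Sum = 68.41
68.41 is ≥ 67 and < 70 → D+

D+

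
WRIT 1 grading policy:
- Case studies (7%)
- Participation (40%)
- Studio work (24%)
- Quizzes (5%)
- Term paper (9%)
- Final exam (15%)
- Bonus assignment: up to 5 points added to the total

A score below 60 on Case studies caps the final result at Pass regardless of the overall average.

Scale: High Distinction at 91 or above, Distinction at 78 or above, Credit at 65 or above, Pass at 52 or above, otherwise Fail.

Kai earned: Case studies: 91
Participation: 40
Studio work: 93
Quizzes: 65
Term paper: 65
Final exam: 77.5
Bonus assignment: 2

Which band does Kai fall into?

Case studies score 91 ≥ 60: minimum met.
Weighted total:
  Case studies 91 × 0.07 = 6.37
  Participation 40 × 0.4 = 16
  Studio work 93 × 0.24 = 22.32
  Quizzes 65 × 0.05 = 3.25
  Term paper 65 × 0.09 = 5.85
  Final exam 77.5 × 0.15 = 11.625
Sum = 65.415
Bonus assignment: 65.415 + 2 = 67.415
67.415 is ≥ 65 and < 78 → Credit

Credit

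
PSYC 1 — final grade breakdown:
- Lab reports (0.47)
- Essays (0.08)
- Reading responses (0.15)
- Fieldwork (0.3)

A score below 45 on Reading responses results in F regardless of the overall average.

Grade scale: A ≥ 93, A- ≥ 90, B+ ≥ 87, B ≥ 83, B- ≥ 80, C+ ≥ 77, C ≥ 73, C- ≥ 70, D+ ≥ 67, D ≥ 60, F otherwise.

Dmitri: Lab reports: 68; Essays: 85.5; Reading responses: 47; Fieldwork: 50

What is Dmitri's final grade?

D

Reading responses score 47 ≥ 45: minimum met.
Weighted total:
  Lab reports 68 × 0.47 = 31.96
  Essays 85.5 × 0.08 = 6.84
  Reading responses 47 × 0.15 = 7.05
  Fieldwork 50 × 0.3 = 15
Sum = 60.85
60.85 is ≥ 60 and < 67 → D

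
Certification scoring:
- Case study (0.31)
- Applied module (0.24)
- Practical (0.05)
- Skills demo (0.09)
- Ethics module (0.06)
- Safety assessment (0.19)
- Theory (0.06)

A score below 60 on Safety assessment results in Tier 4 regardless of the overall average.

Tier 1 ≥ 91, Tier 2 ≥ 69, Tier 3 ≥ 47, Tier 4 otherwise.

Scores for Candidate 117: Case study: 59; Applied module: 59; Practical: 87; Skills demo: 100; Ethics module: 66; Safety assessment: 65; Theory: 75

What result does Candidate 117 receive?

Tier 3

Safety assessment score 65 ≥ 60: minimum met.
Weighted total:
  Case study 59 × 0.31 = 18.29
  Applied module 59 × 0.24 = 14.16
  Practical 87 × 0.05 = 4.35
  Skills demo 100 × 0.09 = 9
  Ethics module 66 × 0.06 = 3.96
  Safety assessment 65 × 0.19 = 12.35
  Theory 75 × 0.06 = 4.5
Sum = 66.61
66.61 is ≥ 47 and < 69 → Tier 3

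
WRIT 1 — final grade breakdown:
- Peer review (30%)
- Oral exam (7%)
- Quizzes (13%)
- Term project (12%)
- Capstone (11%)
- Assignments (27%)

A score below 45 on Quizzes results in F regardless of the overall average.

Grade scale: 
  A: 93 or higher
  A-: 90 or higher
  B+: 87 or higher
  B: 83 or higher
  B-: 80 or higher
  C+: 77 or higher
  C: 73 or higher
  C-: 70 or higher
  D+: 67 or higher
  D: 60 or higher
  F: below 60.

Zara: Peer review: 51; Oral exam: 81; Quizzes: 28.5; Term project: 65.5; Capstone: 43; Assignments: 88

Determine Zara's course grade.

Quizzes score 28.5 < 45: minimum not met.
Weighted total:
  Peer review 51 × 0.3 = 15.3
  Oral exam 81 × 0.07 = 5.67
  Quizzes 28.5 × 0.13 = 3.705
  Term project 65.5 × 0.12 = 7.86
  Capstone 43 × 0.11 = 4.73
  Assignments 88 × 0.27 = 23.76
Sum = 61.025
Because the Quizzes minimum was not met, the result is F.

F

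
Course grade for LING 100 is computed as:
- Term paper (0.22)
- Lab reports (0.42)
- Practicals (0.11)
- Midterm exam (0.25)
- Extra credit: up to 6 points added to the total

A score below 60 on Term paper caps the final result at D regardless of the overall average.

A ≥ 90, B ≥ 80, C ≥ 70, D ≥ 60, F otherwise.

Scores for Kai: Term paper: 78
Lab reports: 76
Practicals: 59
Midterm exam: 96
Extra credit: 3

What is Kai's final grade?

Term paper score 78 ≥ 60: minimum met.
Weighted total:
  Term paper 78 × 0.22 = 17.16
  Lab reports 76 × 0.42 = 31.92
  Practicals 59 × 0.11 = 6.49
  Midterm exam 96 × 0.25 = 24
Sum = 79.57
Extra credit: 79.57 + 3 = 82.57
82.57 is ≥ 80 and < 90 → B

B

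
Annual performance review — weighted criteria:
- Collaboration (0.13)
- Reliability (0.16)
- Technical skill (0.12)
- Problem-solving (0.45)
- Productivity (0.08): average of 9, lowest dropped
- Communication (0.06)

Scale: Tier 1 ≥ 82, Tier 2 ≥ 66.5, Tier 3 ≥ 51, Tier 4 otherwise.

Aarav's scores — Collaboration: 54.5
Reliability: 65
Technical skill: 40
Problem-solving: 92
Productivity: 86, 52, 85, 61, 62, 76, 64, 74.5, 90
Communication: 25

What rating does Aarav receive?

Tier 2

Productivity: drop 52 → average of remaining 8 = 598.5/8 = 74.8125
Weighted total:
  Collaboration 54.5 × 0.13 = 7.085
  Reliability 65 × 0.16 = 10.4
  Technical skill 40 × 0.12 = 4.8
  Problem-solving 92 × 0.45 = 41.4
  Productivity 74.8125 × 0.08 = 5.985
  Communication 25 × 0.06 = 1.5
Sum = 71.17
71.17 is ≥ 66.5 and < 82 → Tier 2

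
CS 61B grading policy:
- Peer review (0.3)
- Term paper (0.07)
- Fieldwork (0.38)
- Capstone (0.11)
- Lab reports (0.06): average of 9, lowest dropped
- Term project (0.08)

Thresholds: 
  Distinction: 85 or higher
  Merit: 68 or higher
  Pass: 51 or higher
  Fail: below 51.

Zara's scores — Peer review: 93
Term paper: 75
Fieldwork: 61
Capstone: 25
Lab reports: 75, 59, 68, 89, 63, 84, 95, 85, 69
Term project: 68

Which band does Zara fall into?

Lab reports: drop 59 → average of remaining 8 = 628/8 = 78.5
Weighted total:
  Peer review 93 × 0.3 = 27.9
  Term paper 75 × 0.07 = 5.25
  Fieldwork 61 × 0.38 = 23.18
  Capstone 25 × 0.11 = 2.75
  Lab reports 78.5 × 0.06 = 4.71
  Term project 68 × 0.08 = 5.44
Sum = 69.23
69.23 is ≥ 68 and < 85 → Merit

Merit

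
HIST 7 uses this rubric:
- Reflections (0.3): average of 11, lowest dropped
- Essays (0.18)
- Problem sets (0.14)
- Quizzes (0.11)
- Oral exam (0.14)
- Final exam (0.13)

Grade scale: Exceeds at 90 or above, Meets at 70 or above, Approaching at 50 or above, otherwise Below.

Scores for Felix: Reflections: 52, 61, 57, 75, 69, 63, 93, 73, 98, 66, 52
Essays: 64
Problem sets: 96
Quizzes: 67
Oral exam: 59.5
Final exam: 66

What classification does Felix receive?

Meets

Reflections: drop 52 → average of remaining 10 = 707/10 = 70.7
Weighted total:
  Reflections 70.7 × 0.3 = 21.21
  Essays 64 × 0.18 = 11.52
  Problem sets 96 × 0.14 = 13.44
  Quizzes 67 × 0.11 = 7.37
  Oral exam 59.5 × 0.14 = 8.33
  Final exam 66 × 0.13 = 8.58
Sum = 70.45
70.45 is ≥ 70 and < 90 → Meets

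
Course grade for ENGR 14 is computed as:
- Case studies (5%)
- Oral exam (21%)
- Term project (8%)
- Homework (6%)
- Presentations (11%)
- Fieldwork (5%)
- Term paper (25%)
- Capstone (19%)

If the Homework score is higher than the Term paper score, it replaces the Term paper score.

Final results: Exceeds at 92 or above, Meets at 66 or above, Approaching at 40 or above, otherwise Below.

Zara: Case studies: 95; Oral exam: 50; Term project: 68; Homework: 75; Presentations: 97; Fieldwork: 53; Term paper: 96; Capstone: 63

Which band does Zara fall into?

Meets

Homework (75) ≤ Term paper (96), so Term paper stays at 96.
Weighted total:
  Case studies 95 × 0.05 = 4.75
  Oral exam 50 × 0.21 = 10.5
  Term project 68 × 0.08 = 5.44
  Homework 75 × 0.06 = 4.5
  Presentations 97 × 0.11 = 10.67
  Fieldwork 53 × 0.05 = 2.65
  Term paper 96 × 0.25 = 24
  Capstone 63 × 0.19 = 11.97
Sum = 74.48
74.48 is ≥ 66 and < 92 → Meets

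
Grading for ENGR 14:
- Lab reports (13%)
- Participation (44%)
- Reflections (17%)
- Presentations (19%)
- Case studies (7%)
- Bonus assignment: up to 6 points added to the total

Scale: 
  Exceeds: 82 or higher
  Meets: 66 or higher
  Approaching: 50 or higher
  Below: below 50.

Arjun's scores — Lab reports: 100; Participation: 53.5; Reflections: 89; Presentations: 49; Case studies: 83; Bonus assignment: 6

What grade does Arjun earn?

Weighted total:
  Lab reports 100 × 0.13 = 13
  Participation 53.5 × 0.44 = 23.54
  Reflections 89 × 0.17 = 15.13
  Presentations 49 × 0.19 = 9.31
  Case studies 83 × 0.07 = 5.81
Sum = 66.79
Bonus assignment: 66.79 + 6 = 72.79
72.79 is ≥ 66 and < 82 → Meets

Meets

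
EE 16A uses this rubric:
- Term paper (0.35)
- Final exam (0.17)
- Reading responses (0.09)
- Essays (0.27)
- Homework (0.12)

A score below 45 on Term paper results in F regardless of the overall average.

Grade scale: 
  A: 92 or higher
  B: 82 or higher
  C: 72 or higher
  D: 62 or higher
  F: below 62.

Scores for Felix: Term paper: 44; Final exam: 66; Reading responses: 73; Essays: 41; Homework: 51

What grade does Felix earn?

F

Term paper score 44 < 45: minimum not met.
Weighted total:
  Term paper 44 × 0.35 = 15.4
  Final exam 66 × 0.17 = 11.22
  Reading responses 73 × 0.09 = 6.57
  Essays 41 × 0.27 = 11.07
  Homework 51 × 0.12 = 6.12
Sum = 50.38
Because the Term paper minimum was not met, the result is F.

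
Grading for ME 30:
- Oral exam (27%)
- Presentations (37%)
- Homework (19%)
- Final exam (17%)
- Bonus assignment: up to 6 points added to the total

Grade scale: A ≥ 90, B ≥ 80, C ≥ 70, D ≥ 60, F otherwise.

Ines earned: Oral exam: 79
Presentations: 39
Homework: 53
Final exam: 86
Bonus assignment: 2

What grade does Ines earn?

D

Weighted total:
  Oral exam 79 × 0.27 = 21.33
  Presentations 39 × 0.37 = 14.43
  Homework 53 × 0.19 = 10.07
  Final exam 86 × 0.17 = 14.62
Sum = 60.45
Bonus assignment: 60.45 + 2 = 62.45
62.45 is ≥ 60 and < 70 → D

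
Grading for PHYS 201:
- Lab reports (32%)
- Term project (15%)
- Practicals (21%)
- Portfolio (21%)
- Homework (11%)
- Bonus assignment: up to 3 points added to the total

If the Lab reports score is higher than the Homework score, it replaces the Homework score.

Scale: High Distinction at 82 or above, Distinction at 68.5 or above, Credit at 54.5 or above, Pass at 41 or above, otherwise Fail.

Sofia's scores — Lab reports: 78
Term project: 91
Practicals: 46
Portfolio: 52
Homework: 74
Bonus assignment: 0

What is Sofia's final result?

Lab reports (78) > Homework (74), so Homework counts as 78.
Weighted total:
  Lab reports 78 × 0.32 = 24.96
  Term project 91 × 0.15 = 13.65
  Practicals 46 × 0.21 = 9.66
  Portfolio 52 × 0.21 = 10.92
  Homework 78 × 0.11 = 8.58
Sum = 67.77
Bonus assignment: 67.77 + 0 = 67.77
67.77 is ≥ 54.5 and < 68.5 → Credit

Credit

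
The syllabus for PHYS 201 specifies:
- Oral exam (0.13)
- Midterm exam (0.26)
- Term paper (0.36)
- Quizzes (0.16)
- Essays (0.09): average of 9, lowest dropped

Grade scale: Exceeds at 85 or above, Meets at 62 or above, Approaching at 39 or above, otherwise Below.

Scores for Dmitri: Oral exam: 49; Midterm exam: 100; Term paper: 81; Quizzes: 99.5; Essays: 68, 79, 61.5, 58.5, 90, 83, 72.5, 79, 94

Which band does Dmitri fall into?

Meets

Essays: drop 58.5 → average of remaining 8 = 627/8 = 78.375
Weighted total:
  Oral exam 49 × 0.13 = 6.37
  Midterm exam 100 × 0.26 = 26
  Term paper 81 × 0.36 = 29.16
  Quizzes 99.5 × 0.16 = 15.92
  Essays 78.375 × 0.09 = 7.05375
Sum = 84.50375
84.50375 is ≥ 62 and < 85 → Meets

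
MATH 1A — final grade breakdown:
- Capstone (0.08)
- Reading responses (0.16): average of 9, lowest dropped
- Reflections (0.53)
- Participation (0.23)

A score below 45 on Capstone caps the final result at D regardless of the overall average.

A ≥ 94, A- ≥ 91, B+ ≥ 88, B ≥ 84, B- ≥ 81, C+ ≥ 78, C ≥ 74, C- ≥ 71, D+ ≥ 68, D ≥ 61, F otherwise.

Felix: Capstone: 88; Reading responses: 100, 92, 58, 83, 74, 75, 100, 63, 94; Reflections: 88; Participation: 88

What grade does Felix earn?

B

Reading responses: drop 58 → average of remaining 8 = 681/8 = 85.125
Capstone score 88 ≥ 45: minimum met.
Weighted total:
  Capstone 88 × 0.08 = 7.04
  Reading responses 85.125 × 0.16 = 13.62
  Reflections 88 × 0.53 = 46.64
  Participation 88 × 0.23 = 20.24
Sum = 87.54
87.54 is ≥ 84 and < 88 → B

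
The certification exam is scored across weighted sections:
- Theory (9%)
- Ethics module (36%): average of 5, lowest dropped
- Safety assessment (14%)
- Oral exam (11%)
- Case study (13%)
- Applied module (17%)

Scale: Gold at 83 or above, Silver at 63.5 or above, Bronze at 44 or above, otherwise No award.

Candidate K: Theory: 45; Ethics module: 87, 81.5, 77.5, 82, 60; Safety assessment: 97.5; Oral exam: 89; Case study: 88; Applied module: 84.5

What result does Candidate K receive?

Silver

Ethics module: drop 60 → average of remaining 4 = 328/4 = 82
Weighted total:
  Theory 45 × 0.09 = 4.05
  Ethics module 82 × 0.36 = 29.52
  Safety assessment 97.5 × 0.14 = 13.65
  Oral exam 89 × 0.11 = 9.79
  Case study 88 × 0.13 = 11.44
  Applied module 84.5 × 0.17 = 14.365
Sum = 82.815
82.815 is ≥ 63.5 and < 83 → Silver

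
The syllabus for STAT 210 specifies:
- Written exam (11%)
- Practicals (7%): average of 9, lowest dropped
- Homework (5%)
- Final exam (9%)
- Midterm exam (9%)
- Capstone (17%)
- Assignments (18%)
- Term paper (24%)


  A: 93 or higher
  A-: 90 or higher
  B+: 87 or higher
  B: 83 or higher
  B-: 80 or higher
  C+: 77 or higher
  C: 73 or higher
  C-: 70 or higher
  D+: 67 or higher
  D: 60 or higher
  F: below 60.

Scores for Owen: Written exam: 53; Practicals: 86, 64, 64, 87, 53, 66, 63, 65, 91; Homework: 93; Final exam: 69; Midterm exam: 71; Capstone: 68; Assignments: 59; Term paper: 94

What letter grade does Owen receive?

C-

Practicals: drop 53 → average of remaining 8 = 586/8 = 73.25
Weighted total:
  Written exam 53 × 0.11 = 5.83
  Practicals 73.25 × 0.07 = 5.1275
  Homework 93 × 0.05 = 4.65
  Final exam 69 × 0.09 = 6.21
  Midterm exam 71 × 0.09 = 6.39
  Capstone 68 × 0.17 = 11.56
  Assignments 59 × 0.18 = 10.62
  Term paper 94 × 0.24 = 22.56
Sum = 72.9475
72.9475 is ≥ 70 and < 73 → C-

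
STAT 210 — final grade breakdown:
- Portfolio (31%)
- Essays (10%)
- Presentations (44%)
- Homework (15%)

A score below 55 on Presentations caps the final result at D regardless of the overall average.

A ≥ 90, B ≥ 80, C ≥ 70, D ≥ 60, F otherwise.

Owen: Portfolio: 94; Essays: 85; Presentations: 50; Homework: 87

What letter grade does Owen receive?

D

Presentations score 50 < 55: minimum not met.
Weighted total:
  Portfolio 94 × 0.31 = 29.14
  Essays 85 × 0.1 = 8.5
  Presentations 50 × 0.44 = 22
  Homework 87 × 0.15 = 13.05
Sum = 72.69
72.69 would be C; cap at D applies → D.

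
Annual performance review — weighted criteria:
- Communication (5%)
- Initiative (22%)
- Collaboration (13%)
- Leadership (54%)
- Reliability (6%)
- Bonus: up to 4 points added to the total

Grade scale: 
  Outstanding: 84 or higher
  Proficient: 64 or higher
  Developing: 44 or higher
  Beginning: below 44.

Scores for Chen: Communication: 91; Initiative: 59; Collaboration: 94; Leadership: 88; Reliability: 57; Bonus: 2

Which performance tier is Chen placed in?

Weighted total:
  Communication 91 × 0.05 = 4.55
  Initiative 59 × 0.22 = 12.98
  Collaboration 94 × 0.13 = 12.22
  Leadership 88 × 0.54 = 47.52
  Reliability 57 × 0.06 = 3.42
Sum = 80.69
Bonus: 80.69 + 2 = 82.69
82.69 is ≥ 64 and < 84 → Proficient

Proficient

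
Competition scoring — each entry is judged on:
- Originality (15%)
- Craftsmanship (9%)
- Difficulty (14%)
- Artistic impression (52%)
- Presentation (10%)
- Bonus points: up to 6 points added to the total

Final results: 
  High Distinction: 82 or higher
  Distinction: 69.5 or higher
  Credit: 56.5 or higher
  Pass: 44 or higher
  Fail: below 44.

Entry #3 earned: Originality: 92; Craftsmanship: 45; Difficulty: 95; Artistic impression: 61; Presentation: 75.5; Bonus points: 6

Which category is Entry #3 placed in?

Distinction

Weighted total:
  Originality 92 × 0.15 = 13.8
  Craftsmanship 45 × 0.09 = 4.05
  Difficulty 95 × 0.14 = 13.3
  Artistic impression 61 × 0.52 = 31.72
  Presentation 75.5 × 0.1 = 7.55
Sum = 70.42
Bonus points: 70.42 + 6 = 76.42
76.42 is ≥ 69.5 and < 82 → Distinction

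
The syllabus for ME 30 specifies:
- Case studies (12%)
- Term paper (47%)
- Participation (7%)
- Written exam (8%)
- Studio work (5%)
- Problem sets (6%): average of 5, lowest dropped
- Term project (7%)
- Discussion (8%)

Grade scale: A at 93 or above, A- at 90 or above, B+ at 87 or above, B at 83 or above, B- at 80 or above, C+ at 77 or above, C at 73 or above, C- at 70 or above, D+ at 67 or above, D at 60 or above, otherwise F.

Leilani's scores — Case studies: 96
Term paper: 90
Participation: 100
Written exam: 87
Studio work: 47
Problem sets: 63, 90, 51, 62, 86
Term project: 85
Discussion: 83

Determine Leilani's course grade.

B+

Problem sets: drop 51 → average of remaining 4 = 301/4 = 75.25
Weighted total:
  Case studies 96 × 0.12 = 11.52
  Term paper 90 × 0.47 = 42.3
  Participation 100 × 0.07 = 7
  Written exam 87 × 0.08 = 6.96
  Studio work 47 × 0.05 = 2.35
  Problem sets 75.25 × 0.06 = 4.515
  Term project 85 × 0.07 = 5.95
  Discussion 83 × 0.08 = 6.64
Sum = 87.235
87.235 is ≥ 87 and < 90 → B+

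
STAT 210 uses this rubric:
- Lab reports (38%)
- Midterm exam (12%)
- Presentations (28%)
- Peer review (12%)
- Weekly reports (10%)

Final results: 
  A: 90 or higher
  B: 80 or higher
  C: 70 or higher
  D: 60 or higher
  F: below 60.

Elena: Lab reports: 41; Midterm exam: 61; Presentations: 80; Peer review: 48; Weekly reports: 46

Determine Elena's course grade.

Weighted total:
  Lab reports 41 × 0.38 = 15.58
  Midterm exam 61 × 0.12 = 7.32
  Presentations 80 × 0.28 = 22.4
  Peer review 48 × 0.12 = 5.76
  Weekly reports 46 × 0.1 = 4.6
Sum = 55.66
55.66 < 60 → F

F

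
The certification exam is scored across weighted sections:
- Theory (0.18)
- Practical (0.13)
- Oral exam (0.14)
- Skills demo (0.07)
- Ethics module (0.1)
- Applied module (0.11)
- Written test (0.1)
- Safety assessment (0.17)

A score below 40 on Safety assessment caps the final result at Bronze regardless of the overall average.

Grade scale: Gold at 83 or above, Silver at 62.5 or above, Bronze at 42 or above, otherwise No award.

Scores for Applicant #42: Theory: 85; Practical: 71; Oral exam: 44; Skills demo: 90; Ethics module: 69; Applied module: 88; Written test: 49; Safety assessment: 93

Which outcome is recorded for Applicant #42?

Safety assessment score 93 ≥ 40: minimum met.
Weighted total:
  Theory 85 × 0.18 = 15.3
  Practical 71 × 0.13 = 9.23
  Oral exam 44 × 0.14 = 6.16
  Skills demo 90 × 0.07 = 6.3
  Ethics module 69 × 0.1 = 6.9
  Applied module 88 × 0.11 = 9.68
  Written test 49 × 0.1 = 4.9
  Safety assessment 93 × 0.17 = 15.81
Sum = 74.28
74.28 is ≥ 62.5 and < 83 → Silver

Silver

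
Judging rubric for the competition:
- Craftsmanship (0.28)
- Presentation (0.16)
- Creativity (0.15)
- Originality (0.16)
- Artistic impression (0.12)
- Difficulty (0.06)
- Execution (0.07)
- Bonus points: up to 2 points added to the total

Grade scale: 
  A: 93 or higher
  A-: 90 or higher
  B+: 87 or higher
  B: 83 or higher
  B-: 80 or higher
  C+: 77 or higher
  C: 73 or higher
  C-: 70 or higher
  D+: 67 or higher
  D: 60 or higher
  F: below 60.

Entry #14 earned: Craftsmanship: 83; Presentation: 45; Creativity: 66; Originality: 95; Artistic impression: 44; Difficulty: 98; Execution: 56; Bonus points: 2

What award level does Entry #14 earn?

Weighted total:
  Craftsmanship 83 × 0.28 = 23.24
  Presentation 45 × 0.16 = 7.2
  Creativity 66 × 0.15 = 9.9
  Originality 95 × 0.16 = 15.2
  Artistic impression 44 × 0.12 = 5.28
  Difficulty 98 × 0.06 = 5.88
  Execution 56 × 0.07 = 3.92
Sum = 70.62
Bonus points: 70.62 + 2 = 72.62
72.62 is ≥ 70 and < 73 → C-

C-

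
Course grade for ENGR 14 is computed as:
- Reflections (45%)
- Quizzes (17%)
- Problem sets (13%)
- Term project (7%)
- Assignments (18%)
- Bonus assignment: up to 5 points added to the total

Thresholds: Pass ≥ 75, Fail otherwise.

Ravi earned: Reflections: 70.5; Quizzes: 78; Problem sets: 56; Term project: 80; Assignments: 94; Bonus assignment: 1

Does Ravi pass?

Pass

Weighted total:
  Reflections 70.5 × 0.45 = 31.725
  Quizzes 78 × 0.17 = 13.26
  Problem sets 56 × 0.13 = 7.28
  Term project 80 × 0.07 = 5.6
  Assignments 94 × 0.18 = 16.92
Sum = 74.785
Bonus assignment: 74.785 + 1 = 75.785
75.785 ≥ 75 → Pass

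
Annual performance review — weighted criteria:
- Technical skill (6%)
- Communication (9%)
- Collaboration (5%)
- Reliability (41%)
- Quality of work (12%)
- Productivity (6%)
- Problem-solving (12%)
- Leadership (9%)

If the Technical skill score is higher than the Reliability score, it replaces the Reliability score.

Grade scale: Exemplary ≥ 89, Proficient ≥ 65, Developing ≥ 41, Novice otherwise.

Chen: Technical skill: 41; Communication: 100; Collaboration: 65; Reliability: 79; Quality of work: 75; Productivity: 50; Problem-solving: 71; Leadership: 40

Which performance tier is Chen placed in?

Proficient

Technical skill (41) ≤ Reliability (79), so Reliability stays at 79.
Weighted total:
  Technical skill 41 × 0.06 = 2.46
  Communication 100 × 0.09 = 9
  Collaboration 65 × 0.05 = 3.25
  Reliability 79 × 0.41 = 32.39
  Quality of work 75 × 0.12 = 9
  Productivity 50 × 0.06 = 3
  Problem-solving 71 × 0.12 = 8.52
  Leadership 40 × 0.09 = 3.6
Sum = 71.22
71.22 is ≥ 65 and < 89 → Proficient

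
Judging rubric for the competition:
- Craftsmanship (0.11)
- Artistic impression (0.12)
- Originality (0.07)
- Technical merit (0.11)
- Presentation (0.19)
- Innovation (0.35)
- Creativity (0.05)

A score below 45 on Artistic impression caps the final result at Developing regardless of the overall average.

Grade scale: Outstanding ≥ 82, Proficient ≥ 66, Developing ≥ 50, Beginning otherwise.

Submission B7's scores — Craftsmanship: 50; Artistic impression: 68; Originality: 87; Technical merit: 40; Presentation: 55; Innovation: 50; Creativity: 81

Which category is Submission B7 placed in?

Artistic impression score 68 ≥ 45: minimum met.
Weighted total:
  Craftsmanship 50 × 0.11 = 5.5
  Artistic impression 68 × 0.12 = 8.16
  Originality 87 × 0.07 = 6.09
  Technical merit 40 × 0.11 = 4.4
  Presentation 55 × 0.19 = 10.45
  Innovation 50 × 0.35 = 17.5
  Creativity 81 × 0.05 = 4.05
Sum = 56.15
56.15 is ≥ 50 and < 66 → Developing

Developing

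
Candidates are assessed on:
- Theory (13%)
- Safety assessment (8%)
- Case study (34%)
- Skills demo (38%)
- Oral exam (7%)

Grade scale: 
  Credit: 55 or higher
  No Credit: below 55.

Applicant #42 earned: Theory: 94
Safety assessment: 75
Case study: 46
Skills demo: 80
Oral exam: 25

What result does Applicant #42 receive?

Credit

Weighted total:
  Theory 94 × 0.13 = 12.22
  Safety assessment 75 × 0.08 = 6
  Case study 46 × 0.34 = 15.64
  Skills demo 80 × 0.38 = 30.4
  Oral exam 25 × 0.07 = 1.75
Sum = 66.01
66.01 ≥ 55 → Credit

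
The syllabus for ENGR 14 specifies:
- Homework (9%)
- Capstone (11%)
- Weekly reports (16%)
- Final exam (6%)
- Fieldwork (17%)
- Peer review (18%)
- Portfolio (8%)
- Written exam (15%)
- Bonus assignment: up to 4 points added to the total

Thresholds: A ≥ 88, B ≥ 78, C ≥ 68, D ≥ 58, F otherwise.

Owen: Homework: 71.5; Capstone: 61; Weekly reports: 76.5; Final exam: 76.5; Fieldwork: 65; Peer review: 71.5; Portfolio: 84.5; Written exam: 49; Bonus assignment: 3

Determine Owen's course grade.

C

Weighted total:
  Homework 71.5 × 0.09 = 6.435
  Capstone 61 × 0.11 = 6.71
  Weekly reports 76.5 × 0.16 = 12.24
  Final exam 76.5 × 0.06 = 4.59
  Fieldwork 65 × 0.17 = 11.05
  Peer review 71.5 × 0.18 = 12.87
  Portfolio 84.5 × 0.08 = 6.76
  Written exam 49 × 0.15 = 7.35
Sum = 68.005
Bonus assignment: 68.005 + 3 = 71.005
71.005 is ≥ 68 and < 78 → C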